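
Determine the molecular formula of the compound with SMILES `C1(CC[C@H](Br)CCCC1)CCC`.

C11H21Br

Heavy atoms from the SMILES: 1 Br, 11 C.
Implicit hydrogens by atom environment:
  8 × C: 2 H each → 16
  2 × C: 1 H each → 2
  1 × Br: no H
  1 × C: 3 H
  Total hydrogens = 21.
Molecular formula: C11H21Br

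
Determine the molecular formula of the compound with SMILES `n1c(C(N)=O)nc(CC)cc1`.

C7H9N3O

Heavy atoms from the SMILES: 7 C, 3 N, 1 O.
Implicit hydrogens by atom environment:
  2 × C (aromatic): 1 H each → 2
  2 × C (aromatic): no H
  2 × N (aromatic): no H
  1 × C: 3 H
  1 × C: 2 H
  1 × C: no H
  1 × N: 2 H
  1 × O: no H
  Total hydrogens = 9.
Molecular formula: C7H9N3O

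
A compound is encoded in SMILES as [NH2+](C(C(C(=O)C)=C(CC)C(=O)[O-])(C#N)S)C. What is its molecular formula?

C10H14N2O3S

Heavy atoms from the SMILES: 10 C, 2 N, 3 O, 1 S.
Implicit hydrogens by atom environment:
  6 × C: no H
  3 × C: 3 H each → 9
  2 × O: no H
  1 × C: 2 H
  1 × N (charge +1): 2 H
  1 × N: no H
  1 × O (charge -1): no H
  1 × S: 1 H
  Total hydrogens = 14.
Molecular formula: C10H14N2O3S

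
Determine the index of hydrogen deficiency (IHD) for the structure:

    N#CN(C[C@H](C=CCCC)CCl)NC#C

5

Molecular formula from the SMILES: C11H16ClN3.
DoU = (2C + 2 + N − H − X)/2 = (2·11 + 2 + 3 − 16 − 1)/2 = 10/2 = 5.
(Structurally: 0 ring(s) + 5 π bond(s) = 5.)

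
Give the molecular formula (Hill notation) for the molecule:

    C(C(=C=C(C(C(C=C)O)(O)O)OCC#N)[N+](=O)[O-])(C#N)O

Heavy atoms from the SMILES: 11 C, 3 N, 7 O.
Implicit hydrogens by atom environment:
  6 × C: no H
  4 × O: 1 H each → 4
  3 × C: 1 H each → 3
  2 × C: 2 H each → 4
  2 × N: no H
  2 × O: no H
  1 × N (charge +1): no H
  1 × O (charge -1): no H
  Total hydrogens = 11.
Molecular formula: C11H11N3O7

C11H11N3O7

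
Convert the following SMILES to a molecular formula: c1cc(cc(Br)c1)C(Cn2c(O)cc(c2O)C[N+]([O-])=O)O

Heavy atoms from the SMILES: 1 Br, 13 C, 2 N, 5 O.
Implicit hydrogens by atom environment:
  5 × C (aromatic): 1 H each → 5
  5 × C (aromatic): no H
  3 × O: 1 H each → 3
  2 × C: 2 H each → 4
  1 × Br: no H
  1 × C: 1 H
  1 × N (aromatic): no H
  1 × N (charge +1): no H
  1 × O: no H
  1 × O (charge -1): no H
  Total hydrogens = 13.
Molecular formula: C13H13BrN2O5

C13H13BrN2O5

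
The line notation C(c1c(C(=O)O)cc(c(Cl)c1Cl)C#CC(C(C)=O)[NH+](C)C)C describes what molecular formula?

C16H18Cl2NO3+

Heavy atoms from the SMILES: 16 C, 2 Cl, 1 N, 3 O.
Implicit hydrogens by atom environment:
  5 × C (aromatic): no H
  4 × C: 3 H each → 12
  4 × C: no H
  2 × Cl: no H
  2 × O: no H
  1 × C: 2 H
  1 × C (aromatic): 1 H
  1 × C: 1 H
  1 × N (charge +1): 1 H
  1 × O: 1 H
  Total hydrogens = 18.
Net charge +1.
Molecular formula: C16H18Cl2NO3+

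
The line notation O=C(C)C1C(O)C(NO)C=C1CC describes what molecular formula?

Heavy atoms from the SMILES: 9 C, 1 N, 3 O.
Implicit hydrogens by atom environment:
  4 × C: 1 H each → 4
  2 × C: 3 H each → 6
  2 × C: no H
  2 × O: 1 H each → 2
  1 × C: 2 H
  1 × N: 1 H
  1 × O: no H
  Total hydrogens = 15.
Molecular formula: C9H15NO3

C9H15NO3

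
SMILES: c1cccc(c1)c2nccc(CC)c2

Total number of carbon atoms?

The symbol for carbon appears 13 times in the SMILES. Lowercase c denotes aromatic carbon and counts toward C.

13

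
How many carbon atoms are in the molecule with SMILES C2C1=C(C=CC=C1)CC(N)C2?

10

The symbol for carbon appears 10 times in the SMILES.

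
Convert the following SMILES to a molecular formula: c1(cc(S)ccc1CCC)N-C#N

Heavy atoms from the SMILES: 10 C, 2 N, 1 S.
Implicit hydrogens by atom environment:
  3 × C (aromatic): 1 H each → 3
  3 × C (aromatic): no H
  2 × C: 2 H each → 4
  1 × C: 3 H
  1 × C: no H
  1 × N: 1 H
  1 × N: no H
  1 × S: 1 H
  Total hydrogens = 12.
Molecular formula: C10H12N2S

C10H12N2S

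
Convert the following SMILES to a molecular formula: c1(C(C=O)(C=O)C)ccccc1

C10H10O2

Heavy atoms from the SMILES: 10 C, 2 O.
Implicit hydrogens by atom environment:
  5 × C (aromatic): 1 H each → 5
  2 × C: 1 H each → 2
  2 × O: no H
  1 × C: 3 H
  1 × C: no H
  1 × C (aromatic): no H
  Total hydrogens = 10.
Molecular formula: C10H10O2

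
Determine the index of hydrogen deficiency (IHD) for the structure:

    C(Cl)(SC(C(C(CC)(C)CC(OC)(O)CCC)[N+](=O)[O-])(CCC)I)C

1

Molecular formula from the SMILES: C17H33ClINO4S.
DoU = (2C + 2 + N − H − X)/2 = (2·17 + 2 + 1 − 33 − 2)/2 = 2/2 = 1.
(Structurally: 0 ring(s) + 1 π bond(s) = 1.)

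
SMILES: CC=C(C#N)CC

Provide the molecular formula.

C6H9N

Heavy atoms from the SMILES: 6 C, 1 N.
Implicit hydrogens by atom environment:
  2 × C: 3 H each → 6
  2 × C: no H
  1 × C: 2 H
  1 × C: 1 H
  1 × N: no H
  Total hydrogens = 9.
Molecular formula: C6H9N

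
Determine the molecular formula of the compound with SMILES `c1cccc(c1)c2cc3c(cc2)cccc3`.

C16H12

Heavy atoms from the SMILES: 16 C.
Implicit hydrogens by atom environment:
  12 × C (aromatic): 1 H each → 12
  4 × C (aromatic): no H
  Total hydrogens = 12.
Molecular formula: C16H12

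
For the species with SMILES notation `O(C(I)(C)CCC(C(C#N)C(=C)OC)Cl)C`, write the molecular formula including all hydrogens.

Heavy atoms from the SMILES: 11 C, 1 Cl, 1 I, 1 N, 2 O.
Implicit hydrogens by atom environment:
  3 × C: 3 H each → 9
  3 × C: 2 H each → 6
  3 × C: no H
  2 × C: 1 H each → 2
  2 × O: no H
  1 × Cl: no H
  1 × I: no H
  1 × N: no H
  Total hydrogens = 17.
Molecular formula: C11H17ClINO2

C11H17ClINO2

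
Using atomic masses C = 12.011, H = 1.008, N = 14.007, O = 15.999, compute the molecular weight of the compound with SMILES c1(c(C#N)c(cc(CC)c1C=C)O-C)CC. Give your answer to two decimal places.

215.30

Molecular formula: C14H17NO.
M = 14×12.011 + 17×1.008 + 1×14.007 + 1×15.999 = 215.30 g/mol.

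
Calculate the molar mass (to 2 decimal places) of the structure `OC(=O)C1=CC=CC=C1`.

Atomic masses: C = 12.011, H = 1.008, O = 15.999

122.12

Molecular formula: C7H6O2.
M = 7×12.011 + 6×1.008 + 2×15.999 = 122.12 g/mol.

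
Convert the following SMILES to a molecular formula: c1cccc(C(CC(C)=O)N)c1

C10H13NO

Heavy atoms from the SMILES: 10 C, 1 N, 1 O.
Implicit hydrogens by atom environment:
  5 × C (aromatic): 1 H each → 5
  1 × C: 3 H
  1 × C: 2 H
  1 × C: 1 H
  1 × C (aromatic): no H
  1 × C: no H
  1 × N: 2 H
  1 × O: no H
  Total hydrogens = 13.
Molecular formula: C10H13NO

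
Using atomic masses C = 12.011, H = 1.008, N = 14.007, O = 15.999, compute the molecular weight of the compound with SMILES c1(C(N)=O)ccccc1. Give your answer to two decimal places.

Molecular formula: C7H7NO.
M = 7×12.011 + 7×1.008 + 1×14.007 + 1×15.999 = 121.14 g/mol.

121.14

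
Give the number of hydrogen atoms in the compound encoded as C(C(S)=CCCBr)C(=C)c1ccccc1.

Hydrogens are implicit in SMILES; fill each atom to its normal valence:
  5 × C (aromatic): 1 H each → 5
  4 × C: 2 H each → 8
  2 × C: no H
  1 × Br: no H
  1 × C: 1 H
  1 × C (aromatic): no H
  1 × S: 1 H
  Total hydrogens = 15.

15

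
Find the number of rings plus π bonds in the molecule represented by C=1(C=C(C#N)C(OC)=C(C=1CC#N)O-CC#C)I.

Molecular formula from the SMILES: C13H9IN2O2.
DoU = (2C + 2 + N − H − X)/2 = (2·13 + 2 + 2 − 9 − 1)/2 = 20/2 = 10.
(Structurally: 1 ring(s) + 9 π bond(s) = 10.)

10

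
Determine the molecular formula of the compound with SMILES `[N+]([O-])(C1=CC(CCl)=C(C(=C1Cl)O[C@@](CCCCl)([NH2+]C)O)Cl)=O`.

Heavy atoms from the SMILES: 12 C, 4 Cl, 2 N, 4 O.
Implicit hydrogens by atom environment:
  5 × C (aromatic): no H
  4 × C: 2 H each → 8
  4 × Cl: no H
  2 × O: no H
  1 × C: 3 H
  1 × C (aromatic): 1 H
  1 × C: no H
  1 × N (charge +1): 2 H
  1 × N (charge +1): no H
  1 × O: 1 H
  1 × O (charge -1): no H
  Total hydrogens = 15.
Net charge +1.
Molecular formula: C12H15Cl4N2O4+

C12H15Cl4N2O4+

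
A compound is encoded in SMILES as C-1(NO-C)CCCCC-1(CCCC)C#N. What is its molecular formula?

Heavy atoms from the SMILES: 12 C, 2 N, 1 O.
Implicit hydrogens by atom environment:
  7 × C: 2 H each → 14
  2 × C: 3 H each → 6
  2 × C: no H
  1 × C: 1 H
  1 × N: 1 H
  1 × N: no H
  1 × O: no H
  Total hydrogens = 22.
Molecular formula: C12H22N2O

C12H22N2O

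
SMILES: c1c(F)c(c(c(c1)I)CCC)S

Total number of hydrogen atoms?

Hydrogens are implicit in SMILES; fill each atom to its normal valence:
  4 × C (aromatic): no H
  2 × C: 2 H each → 4
  2 × C (aromatic): 1 H each → 2
  1 × C: 3 H
  1 × F: no H
  1 × I: no H
  1 × S: 1 H
  Total hydrogens = 10.

10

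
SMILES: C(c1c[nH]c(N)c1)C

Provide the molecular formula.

Heavy atoms from the SMILES: 6 C, 2 N.
Implicit hydrogens by atom environment:
  2 × C (aromatic): 1 H each → 2
  2 × C (aromatic): no H
  1 × C: 3 H
  1 × C: 2 H
  1 × N: 2 H
  1 × N (aromatic): 1 H
  Total hydrogens = 10.
Molecular formula: C6H10N2

C6H10N2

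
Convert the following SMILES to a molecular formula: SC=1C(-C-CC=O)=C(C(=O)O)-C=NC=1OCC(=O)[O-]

C11H10NO6S-

Heavy atoms from the SMILES: 11 C, 1 N, 6 O, 1 S.
Implicit hydrogens by atom environment:
  4 × C (aromatic): no H
  4 × O: no H
  3 × C: 2 H each → 6
  2 × C: no H
  1 × C (aromatic): 1 H
  1 × C: 1 H
  1 × N (aromatic): no H
  1 × O: 1 H
  1 × O (charge -1): no H
  1 × S: 1 H
  Total hydrogens = 10.
Net charge -1.
Molecular formula: C11H10NO6S-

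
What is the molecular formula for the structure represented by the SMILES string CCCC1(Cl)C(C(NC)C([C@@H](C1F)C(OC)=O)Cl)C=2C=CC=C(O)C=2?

Heavy atoms from the SMILES: 18 C, 2 Cl, 1 F, 1 N, 3 O.
Implicit hydrogens by atom environment:
  5 × C: 1 H each → 5
  4 × C (aromatic): 1 H each → 4
  3 × C: 3 H each → 9
  2 × C: 2 H each → 4
  2 × C: no H
  2 × C (aromatic): no H
  2 × Cl: no H
  2 × O: no H
  1 × F: no H
  1 × N: 1 H
  1 × O: 1 H
  Total hydrogens = 24.
Molecular formula: C18H24Cl2FNO3

C18H24Cl2FNO3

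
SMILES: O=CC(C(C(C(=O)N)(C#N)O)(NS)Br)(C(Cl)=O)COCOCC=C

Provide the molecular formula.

C12H15BrClN3O6S

Heavy atoms from the SMILES: 1 Br, 12 C, 1 Cl, 3 N, 6 O, 1 S.
Implicit hydrogens by atom environment:
  6 × C: no H
  5 × O: no H
  4 × C: 2 H each → 8
  2 × C: 1 H each → 2
  1 × Br: no H
  1 × Cl: no H
  1 × N: 2 H
  1 × N: 1 H
  1 × N: no H
  1 × O: 1 H
  1 × S: 1 H
  Total hydrogens = 15.
Molecular formula: C12H15BrClN3O6S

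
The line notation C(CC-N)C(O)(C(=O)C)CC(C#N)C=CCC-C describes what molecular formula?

C14H24N2O2

Heavy atoms from the SMILES: 14 C, 2 N, 2 O.
Implicit hydrogens by atom environment:
  6 × C: 2 H each → 12
  3 × C: 1 H each → 3
  3 × C: no H
  2 × C: 3 H each → 6
  1 × N: 2 H
  1 × N: no H
  1 × O: 1 H
  1 × O: no H
  Total hydrogens = 24.
Molecular formula: C14H24N2O2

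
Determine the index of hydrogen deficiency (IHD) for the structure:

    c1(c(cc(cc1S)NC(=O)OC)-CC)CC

5

Molecular formula from the SMILES: C12H17NO2S.
DoU = (2C + 2 + N − H − X)/2 = (2·12 + 2 + 1 − 17 − 0)/2 = 10/2 = 5.
(Structurally: 1 ring(s) + 4 π bond(s) = 5.)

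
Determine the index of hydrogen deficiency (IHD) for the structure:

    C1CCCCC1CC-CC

Molecular formula from the SMILES: C10H20.
DoU = (2C + 2 + N − H − X)/2 = (2·10 + 2 + 0 − 20 − 0)/2 = 2/2 = 1.
(Structurally: 1 ring(s) + 0 π bond(s) = 1.)

1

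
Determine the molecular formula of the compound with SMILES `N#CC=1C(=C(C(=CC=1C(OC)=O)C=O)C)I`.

C11H8INO3

Heavy atoms from the SMILES: 11 C, 1 I, 1 N, 3 O.
Implicit hydrogens by atom environment:
  5 × C (aromatic): no H
  3 × O: no H
  2 × C: 3 H each → 6
  2 × C: no H
  1 × C (aromatic): 1 H
  1 × C: 1 H
  1 × I: no H
  1 × N: no H
  Total hydrogens = 8.
Molecular formula: C11H8INO3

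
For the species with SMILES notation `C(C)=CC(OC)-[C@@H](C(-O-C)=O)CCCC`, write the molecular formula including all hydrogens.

C12H22O3

Heavy atoms from the SMILES: 12 C, 3 O.
Implicit hydrogens by atom environment:
  4 × C: 3 H each → 12
  4 × C: 1 H each → 4
  3 × C: 2 H each → 6
  3 × O: no H
  1 × C: no H
  Total hydrogens = 22.
Molecular formula: C12H22O3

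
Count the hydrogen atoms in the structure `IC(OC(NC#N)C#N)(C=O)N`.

Hydrogens are implicit in SMILES; fill each atom to its normal valence:
  3 × C: no H
  2 × C: 1 H each → 2
  2 × N: no H
  2 × O: no H
  1 × I: no H
  1 × N: 2 H
  1 × N: 1 H
  Total hydrogens = 5.

5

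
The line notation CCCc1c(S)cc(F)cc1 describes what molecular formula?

C9H11FS

Heavy atoms from the SMILES: 9 C, 1 F, 1 S.
Implicit hydrogens by atom environment:
  3 × C (aromatic): 1 H each → 3
  3 × C (aromatic): no H
  2 × C: 2 H each → 4
  1 × C: 3 H
  1 × F: no H
  1 × S: 1 H
  Total hydrogens = 11.
Molecular formula: C9H11FS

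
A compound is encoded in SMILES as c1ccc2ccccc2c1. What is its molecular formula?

Heavy atoms from the SMILES: 10 C.
Implicit hydrogens by atom environment:
  8 × C (aromatic): 1 H each → 8
  2 × C (aromatic): no H
  Total hydrogens = 8.
Molecular formula: C10H8

C10H8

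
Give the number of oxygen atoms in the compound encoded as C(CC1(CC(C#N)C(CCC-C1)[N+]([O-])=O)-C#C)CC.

2

The symbol for oxygen appears 2 times in the SMILES.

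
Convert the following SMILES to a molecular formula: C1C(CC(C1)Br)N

Heavy atoms from the SMILES: 1 Br, 5 C, 1 N.
Implicit hydrogens by atom environment:
  3 × C: 2 H each → 6
  2 × C: 1 H each → 2
  1 × Br: no H
  1 × N: 2 H
  Total hydrogens = 10.
Molecular formula: C5H10BrN

C5H10BrN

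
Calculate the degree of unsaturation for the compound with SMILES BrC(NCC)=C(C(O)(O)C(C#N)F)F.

3

Molecular formula from the SMILES: C7H9BrF2N2O2.
DoU = (2C + 2 + N − H − X)/2 = (2·7 + 2 + 2 − 9 − 3)/2 = 6/2 = 3.
(Structurally: 0 ring(s) + 3 π bond(s) = 3.)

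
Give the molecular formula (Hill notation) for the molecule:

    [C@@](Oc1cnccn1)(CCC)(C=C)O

Heavy atoms from the SMILES: 10 C, 2 N, 2 O.
Implicit hydrogens by atom environment:
  3 × C: 2 H each → 6
  3 × C (aromatic): 1 H each → 3
  2 × N (aromatic): no H
  1 × C: 3 H
  1 × C: 1 H
  1 × C (aromatic): no H
  1 × C: no H
  1 × O: 1 H
  1 × O: no H
  Total hydrogens = 14.
Molecular formula: C10H14N2O2

C10H14N2O2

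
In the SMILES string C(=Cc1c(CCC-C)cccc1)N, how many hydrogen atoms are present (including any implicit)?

17

Hydrogens are implicit in SMILES; fill each atom to its normal valence:
  4 × C (aromatic): 1 H each → 4
  3 × C: 2 H each → 6
  2 × C: 1 H each → 2
  2 × C (aromatic): no H
  1 × C: 3 H
  1 × N: 2 H
  Total hydrogens = 17.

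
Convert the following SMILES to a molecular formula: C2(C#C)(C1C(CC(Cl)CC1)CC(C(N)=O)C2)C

Heavy atoms from the SMILES: 14 C, 1 Cl, 1 N, 1 O.
Implicit hydrogens by atom environment:
  5 × C: 2 H each → 10
  5 × C: 1 H each → 5
  3 × C: no H
  1 × C: 3 H
  1 × Cl: no H
  1 × N: 2 H
  1 × O: no H
  Total hydrogens = 20.
Molecular formula: C14H20ClNO

C14H20ClNO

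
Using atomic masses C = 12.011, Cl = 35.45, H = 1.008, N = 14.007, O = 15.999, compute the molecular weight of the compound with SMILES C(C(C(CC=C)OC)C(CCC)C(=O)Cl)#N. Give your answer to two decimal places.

243.73

Molecular formula: C12H18ClNO2.
M = 12×12.011 + 1×35.45 + 18×1.008 + 1×14.007 + 2×15.999 = 243.73 g/mol.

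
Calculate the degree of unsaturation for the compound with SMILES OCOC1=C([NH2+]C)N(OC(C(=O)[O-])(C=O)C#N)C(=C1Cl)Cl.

7

Molecular formula from the SMILES: C10H9Cl2N3O6.
DoU = (2C + 2 + N − H − X)/2 = (2·10 + 2 + 3 − 9 − 2)/2 = 14/2 = 7.
(Structurally: 1 ring(s) + 6 π bond(s) = 7.)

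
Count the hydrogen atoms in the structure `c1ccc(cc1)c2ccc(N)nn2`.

Hydrogens are implicit in SMILES; fill each atom to its normal valence:
  7 × C (aromatic): 1 H each → 7
  3 × C (aromatic): no H
  2 × N (aromatic): no H
  1 × N: 2 H
  Total hydrogens = 9.

9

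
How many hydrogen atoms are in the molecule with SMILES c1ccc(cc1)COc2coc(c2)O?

Hydrogens are implicit in SMILES; fill each atom to its normal valence:
  7 × C (aromatic): 1 H each → 7
  3 × C (aromatic): no H
  1 × C: 2 H
  1 × O: 1 H
  1 × O (aromatic): no H
  1 × O: no H
  Total hydrogens = 10.

10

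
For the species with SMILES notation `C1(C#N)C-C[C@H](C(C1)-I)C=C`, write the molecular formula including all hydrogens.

Heavy atoms from the SMILES: 9 C, 1 I, 1 N.
Implicit hydrogens by atom environment:
  4 × C: 2 H each → 8
  4 × C: 1 H each → 4
  1 × C: no H
  1 × I: no H
  1 × N: no H
  Total hydrogens = 12.
Molecular formula: C9H12IN

C9H12IN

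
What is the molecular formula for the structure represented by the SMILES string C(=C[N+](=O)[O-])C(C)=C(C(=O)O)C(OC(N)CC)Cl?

Heavy atoms from the SMILES: 10 C, 1 Cl, 2 N, 5 O.
Implicit hydrogens by atom environment:
  4 × C: 1 H each → 4
  3 × C: no H
  3 × O: no H
  2 × C: 3 H each → 6
  1 × C: 2 H
  1 × Cl: no H
  1 × N: 2 H
  1 × N (charge +1): no H
  1 × O: 1 H
  1 × O (charge -1): no H
  Total hydrogens = 15.
Molecular formula: C10H15ClN2O5

C10H15ClN2O5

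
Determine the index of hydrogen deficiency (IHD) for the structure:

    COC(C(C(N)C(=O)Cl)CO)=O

Molecular formula from the SMILES: C6H10ClNO4.
DoU = (2C + 2 + N − H − X)/2 = (2·6 + 2 + 1 − 10 − 1)/2 = 4/2 = 2.
(Structurally: 0 ring(s) + 2 π bond(s) = 2.)

2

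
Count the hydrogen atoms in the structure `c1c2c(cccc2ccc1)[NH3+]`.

Hydrogens are implicit in SMILES; fill each atom to its normal valence:
  7 × C (aromatic): 1 H each → 7
  3 × C (aromatic): no H
  1 × N (charge +1): 3 H
  Total hydrogens = 10.

10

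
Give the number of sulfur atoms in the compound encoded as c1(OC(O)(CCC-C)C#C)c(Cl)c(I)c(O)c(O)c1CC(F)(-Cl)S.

The symbol for sulfur appears 1 time in the SMILES.

1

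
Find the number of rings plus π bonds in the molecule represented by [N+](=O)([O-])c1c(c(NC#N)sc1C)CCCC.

6

Molecular formula from the SMILES: C10H13N3O2S.
DoU = (2C + 2 + N − H − X)/2 = (2·10 + 2 + 3 − 13 − 0)/2 = 12/2 = 6.
(Structurally: 1 ring(s) + 5 π bond(s) = 6.)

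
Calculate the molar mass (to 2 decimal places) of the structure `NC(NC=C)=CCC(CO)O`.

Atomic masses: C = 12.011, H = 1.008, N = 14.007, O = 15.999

158.20

Molecular formula: C7H14N2O2.
M = 7×12.011 + 14×1.008 + 2×14.007 + 2×15.999 = 158.20 g/mol.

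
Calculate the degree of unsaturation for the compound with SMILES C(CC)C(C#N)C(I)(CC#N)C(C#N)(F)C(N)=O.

7

Molecular formula from the SMILES: C11H12FIN4O.
DoU = (2C + 2 + N − H − X)/2 = (2·11 + 2 + 4 − 12 − 2)/2 = 14/2 = 7.
(Structurally: 0 ring(s) + 7 π bond(s) = 7.)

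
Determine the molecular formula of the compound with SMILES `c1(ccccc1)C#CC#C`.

Heavy atoms from the SMILES: 10 C.
Implicit hydrogens by atom environment:
  5 × C (aromatic): 1 H each → 5
  3 × C: no H
  1 × C: 1 H
  1 × C (aromatic): no H
  Total hydrogens = 6.
Molecular formula: C10H6

C10H6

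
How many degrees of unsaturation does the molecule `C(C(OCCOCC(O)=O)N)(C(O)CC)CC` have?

Molecular formula from the SMILES: C11H23NO5.
DoU = (2C + 2 + N − H − X)/2 = (2·11 + 2 + 1 − 23 − 0)/2 = 2/2 = 1.
(Structurally: 0 ring(s) + 1 π bond(s) = 1.)

1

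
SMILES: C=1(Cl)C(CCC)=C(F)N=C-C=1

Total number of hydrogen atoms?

Hydrogens are implicit in SMILES; fill each atom to its normal valence:
  3 × C (aromatic): no H
  2 × C: 2 H each → 4
  2 × C (aromatic): 1 H each → 2
  1 × C: 3 H
  1 × Cl: no H
  1 × F: no H
  1 × N (aromatic): no H
  Total hydrogens = 9.

9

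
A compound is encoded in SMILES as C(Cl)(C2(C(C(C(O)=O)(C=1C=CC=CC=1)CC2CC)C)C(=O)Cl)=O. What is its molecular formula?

C17H18Cl2O4

Heavy atoms from the SMILES: 17 C, 2 Cl, 4 O.
Implicit hydrogens by atom environment:
  5 × C (aromatic): 1 H each → 5
  5 × C: no H
  3 × O: no H
  2 × C: 3 H each → 6
  2 × C: 2 H each → 4
  2 × C: 1 H each → 2
  2 × Cl: no H
  1 × C (aromatic): no H
  1 × O: 1 H
  Total hydrogens = 18.
Molecular formula: C17H18Cl2O4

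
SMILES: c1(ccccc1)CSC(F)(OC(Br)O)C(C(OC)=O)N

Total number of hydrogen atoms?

Hydrogens are implicit in SMILES; fill each atom to its normal valence:
  5 × C (aromatic): 1 H each → 5
  3 × O: no H
  2 × C: 1 H each → 2
  2 × C: no H
  1 × Br: no H
  1 × C: 3 H
  1 × C: 2 H
  1 × C (aromatic): no H
  1 × F: no H
  1 × N: 2 H
  1 × O: 1 H
  1 × S: no H
  Total hydrogens = 15.

15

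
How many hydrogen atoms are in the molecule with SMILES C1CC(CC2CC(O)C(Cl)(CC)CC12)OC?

23

Hydrogens are implicit in SMILES; fill each atom to its normal valence:
  6 × C: 2 H each → 12
  4 × C: 1 H each → 4
  2 × C: 3 H each → 6
  1 × C: no H
  1 × Cl: no H
  1 × O: 1 H
  1 × O: no H
  Total hydrogens = 23.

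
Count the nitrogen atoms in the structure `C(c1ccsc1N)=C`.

1

The symbol for nitrogen appears 1 time in the SMILES.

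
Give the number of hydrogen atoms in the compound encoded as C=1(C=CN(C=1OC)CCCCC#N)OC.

16

Hydrogens are implicit in SMILES; fill each atom to its normal valence:
  4 × C: 2 H each → 8
  2 × C: 3 H each → 6
  2 × C (aromatic): 1 H each → 2
  2 × C (aromatic): no H
  2 × O: no H
  1 × C: no H
  1 × N (aromatic): no H
  1 × N: no H
  Total hydrogens = 16.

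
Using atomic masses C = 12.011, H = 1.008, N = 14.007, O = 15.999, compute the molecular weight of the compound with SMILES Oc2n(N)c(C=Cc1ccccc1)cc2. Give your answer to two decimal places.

200.24

Molecular formula: C12H12N2O.
M = 12×12.011 + 12×1.008 + 2×14.007 + 1×15.999 = 200.24 g/mol.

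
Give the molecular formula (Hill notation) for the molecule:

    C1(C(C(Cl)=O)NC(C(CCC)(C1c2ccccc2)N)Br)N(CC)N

Heavy atoms from the SMILES: 1 Br, 17 C, 1 Cl, 4 N, 1 O.
Implicit hydrogens by atom environment:
  5 × C (aromatic): 1 H each → 5
  4 × C: 1 H each → 4
  3 × C: 2 H each → 6
  2 × C: 3 H each → 6
  2 × C: no H
  2 × N: 2 H each → 4
  1 × Br: no H
  1 × C (aromatic): no H
  1 × Cl: no H
  1 × N: 1 H
  1 × N: no H
  1 × O: no H
  Total hydrogens = 26.
Molecular formula: C17H26BrClN4O

C17H26BrClN4O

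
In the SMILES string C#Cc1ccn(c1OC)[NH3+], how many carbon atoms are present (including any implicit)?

The symbol for carbon appears 7 times in the SMILES. Lowercase c denotes aromatic carbon and counts toward C.

7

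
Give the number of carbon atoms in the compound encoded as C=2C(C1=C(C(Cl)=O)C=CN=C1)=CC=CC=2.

The symbol for carbon appears 12 times in the SMILES. (Cl is a single chlorine, not C + l.)

12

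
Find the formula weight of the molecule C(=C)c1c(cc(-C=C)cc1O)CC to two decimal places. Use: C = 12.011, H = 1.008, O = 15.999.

174.24

Molecular formula: C12H14O.
M = 12×12.011 + 14×1.008 + 1×15.999 = 174.24 g/mol.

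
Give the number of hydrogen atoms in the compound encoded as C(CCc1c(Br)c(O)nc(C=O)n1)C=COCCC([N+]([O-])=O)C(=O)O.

Hydrogens are implicit in SMILES; fill each atom to its normal valence:
  5 × C: 2 H each → 10
  4 × C: 1 H each → 4
  4 × C (aromatic): no H
  4 × O: no H
  2 × N (aromatic): no H
  2 × O: 1 H each → 2
  1 × Br: no H
  1 × C: no H
  1 × N (charge +1): no H
  1 × O (charge -1): no H
  Total hydrogens = 16.

16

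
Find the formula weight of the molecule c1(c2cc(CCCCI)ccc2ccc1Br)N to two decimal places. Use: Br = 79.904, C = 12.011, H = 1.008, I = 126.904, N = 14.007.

404.09

Molecular formula: C14H15BrIN.
M = 1×79.904 + 14×12.011 + 15×1.008 + 1×126.904 + 1×14.007 = 404.09 g/mol.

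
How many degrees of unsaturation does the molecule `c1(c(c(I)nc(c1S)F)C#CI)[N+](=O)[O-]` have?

Molecular formula from the SMILES: C7HFI2N2O2S.
DoU = (2C + 2 + N − H − X)/2 = (2·7 + 2 + 2 − 1 − 3)/2 = 14/2 = 7.
(Structurally: 1 ring(s) + 6 π bond(s) = 7.)

7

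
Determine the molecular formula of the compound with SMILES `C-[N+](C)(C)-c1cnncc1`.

C7H12N3+

Heavy atoms from the SMILES: 7 C, 3 N.
Implicit hydrogens by atom environment:
  3 × C: 3 H each → 9
  3 × C (aromatic): 1 H each → 3
  2 × N (aromatic): no H
  1 × C (aromatic): no H
  1 × N (charge +1): no H
  Total hydrogens = 12.
Net charge +1.
Molecular formula: C7H12N3+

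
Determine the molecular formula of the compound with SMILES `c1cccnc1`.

C5H5N

Heavy atoms from the SMILES: 5 C, 1 N.
Implicit hydrogens by atom environment:
  5 × C (aromatic): 1 H each → 5
  1 × N (aromatic): no H
  Total hydrogens = 5.
Molecular formula: C5H5N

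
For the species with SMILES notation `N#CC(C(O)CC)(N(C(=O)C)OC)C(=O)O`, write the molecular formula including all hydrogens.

Heavy atoms from the SMILES: 9 C, 2 N, 5 O.
Implicit hydrogens by atom environment:
  4 × C: no H
  3 × C: 3 H each → 9
  3 × O: no H
  2 × N: no H
  2 × O: 1 H each → 2
  1 × C: 2 H
  1 × C: 1 H
  Total hydrogens = 14.
Molecular formula: C9H14N2O5

C9H14N2O5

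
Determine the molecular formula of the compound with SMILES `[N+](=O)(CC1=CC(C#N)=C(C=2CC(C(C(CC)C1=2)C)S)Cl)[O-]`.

C15H17ClN2O2S

Heavy atoms from the SMILES: 15 C, 1 Cl, 2 N, 2 O, 1 S.
Implicit hydrogens by atom environment:
  5 × C (aromatic): no H
  3 × C: 2 H each → 6
  3 × C: 1 H each → 3
  2 × C: 3 H each → 6
  1 × C (aromatic): 1 H
  1 × C: no H
  1 × Cl: no H
  1 × N: no H
  1 × N (charge +1): no H
  1 × O: no H
  1 × O (charge -1): no H
  1 × S: 1 H
  Total hydrogens = 17.
Molecular formula: C15H17ClN2O2S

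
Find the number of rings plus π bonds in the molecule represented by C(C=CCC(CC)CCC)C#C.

3

Molecular formula from the SMILES: C12H20.
DoU = (2C + 2 + N − H − X)/2 = (2·12 + 2 + 0 − 20 − 0)/2 = 6/2 = 3.
(Structurally: 0 ring(s) + 3 π bond(s) = 3.)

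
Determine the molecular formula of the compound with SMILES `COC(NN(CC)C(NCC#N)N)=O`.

Heavy atoms from the SMILES: 7 C, 5 N, 2 O.
Implicit hydrogens by atom environment:
  2 × C: 3 H each → 6
  2 × C: 2 H each → 4
  2 × C: no H
  2 × N: 1 H each → 2
  2 × N: no H
  2 × O: no H
  1 × C: 1 H
  1 × N: 2 H
  Total hydrogens = 15.
Molecular formula: C7H15N5O2

C7H15N5O2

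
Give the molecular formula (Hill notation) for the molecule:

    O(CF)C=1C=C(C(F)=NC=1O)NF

C6H5F3N2O2

Heavy atoms from the SMILES: 6 C, 3 F, 2 N, 2 O.
Implicit hydrogens by atom environment:
  4 × C (aromatic): no H
  3 × F: no H
  1 × C: 2 H
  1 × C (aromatic): 1 H
  1 × N: 1 H
  1 × N (aromatic): no H
  1 × O: 1 H
  1 × O: no H
  Total hydrogens = 5.
Molecular formula: C6H5F3N2O2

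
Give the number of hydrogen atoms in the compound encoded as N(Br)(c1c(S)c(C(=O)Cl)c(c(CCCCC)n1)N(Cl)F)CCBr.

16

Hydrogens are implicit in SMILES; fill each atom to its normal valence:
  6 × C: 2 H each → 12
  5 × C (aromatic): no H
  2 × Br: no H
  2 × Cl: no H
  2 × N: no H
  1 × C: 3 H
  1 × C: no H
  1 × F: no H
  1 × N (aromatic): no H
  1 × O: no H
  1 × S: 1 H
  Total hydrogens = 16.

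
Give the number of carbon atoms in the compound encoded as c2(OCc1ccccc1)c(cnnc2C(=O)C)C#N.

The symbol for carbon appears 14 times in the SMILES. Lowercase c denotes aromatic carbon and counts toward C.

14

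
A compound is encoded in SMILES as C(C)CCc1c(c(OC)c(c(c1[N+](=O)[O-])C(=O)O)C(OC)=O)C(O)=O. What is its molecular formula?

Heavy atoms from the SMILES: 15 C, 1 N, 9 O.
Implicit hydrogens by atom environment:
  6 × C (aromatic): no H
  6 × O: no H
  3 × C: 3 H each → 9
  3 × C: 2 H each → 6
  3 × C: no H
  2 × O: 1 H each → 2
  1 × N (charge +1): no H
  1 × O (charge -1): no H
  Total hydrogens = 17.
Molecular formula: C15H17NO9

C15H17NO9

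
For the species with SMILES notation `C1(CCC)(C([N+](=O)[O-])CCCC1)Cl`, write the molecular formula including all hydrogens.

Heavy atoms from the SMILES: 9 C, 1 Cl, 1 N, 2 O.
Implicit hydrogens by atom environment:
  6 × C: 2 H each → 12
  1 × C: 3 H
  1 × C: 1 H
  1 × C: no H
  1 × Cl: no H
  1 × N (charge +1): no H
  1 × O: no H
  1 × O (charge -1): no H
  Total hydrogens = 16.
Molecular formula: C9H16ClNO2

C9H16ClNO2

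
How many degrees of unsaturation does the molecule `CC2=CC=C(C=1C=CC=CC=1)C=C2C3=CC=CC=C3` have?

Molecular formula from the SMILES: C19H16.
DoU = (2C + 2 + N − H − X)/2 = (2·19 + 2 + 0 − 16 − 0)/2 = 24/2 = 12.
(Structurally: 3 ring(s) + 9 π bond(s) = 12.)

12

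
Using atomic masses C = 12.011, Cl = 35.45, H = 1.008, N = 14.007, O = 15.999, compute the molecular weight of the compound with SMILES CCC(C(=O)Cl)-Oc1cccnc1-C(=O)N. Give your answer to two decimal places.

242.66

Molecular formula: C10H11ClN2O3.
M = 10×12.011 + 1×35.45 + 11×1.008 + 2×14.007 + 3×15.999 = 242.66 g/mol.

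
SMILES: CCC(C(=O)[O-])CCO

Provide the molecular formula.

Heavy atoms from the SMILES: 6 C, 3 O.
Implicit hydrogens by atom environment:
  3 × C: 2 H each → 6
  1 × C: 3 H
  1 × C: 1 H
  1 × C: no H
  1 × O: 1 H
  1 × O: no H
  1 × O (charge -1): no H
  Total hydrogens = 11.
Net charge -1.
Molecular formula: C6H11O3-

C6H11O3-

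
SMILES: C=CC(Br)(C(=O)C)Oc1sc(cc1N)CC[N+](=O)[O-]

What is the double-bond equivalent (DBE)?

Molecular formula from the SMILES: C11H13BrN2O4S.
DoU = (2C + 2 + N − H − X)/2 = (2·11 + 2 + 2 − 13 − 1)/2 = 12/2 = 6.
(Structurally: 1 ring(s) + 5 π bond(s) = 6.)

6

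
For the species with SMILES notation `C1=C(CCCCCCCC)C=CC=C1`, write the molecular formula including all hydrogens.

C14H22

Heavy atoms from the SMILES: 14 C.
Implicit hydrogens by atom environment:
  7 × C: 2 H each → 14
  5 × C (aromatic): 1 H each → 5
  1 × C: 3 H
  1 × C (aromatic): no H
  Total hydrogens = 22.
Molecular formula: C14H22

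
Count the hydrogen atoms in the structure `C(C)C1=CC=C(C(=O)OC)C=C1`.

12

Hydrogens are implicit in SMILES; fill each atom to its normal valence:
  4 × C (aromatic): 1 H each → 4
  2 × C: 3 H each → 6
  2 × C (aromatic): no H
  2 × O: no H
  1 × C: 2 H
  1 × C: no H
  Total hydrogens = 12.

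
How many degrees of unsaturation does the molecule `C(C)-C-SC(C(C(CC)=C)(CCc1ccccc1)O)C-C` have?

5

Molecular formula from the SMILES: C19H30OS.
DoU = (2C + 2 + N − H − X)/2 = (2·19 + 2 + 0 − 30 − 0)/2 = 10/2 = 5.
(Structurally: 1 ring(s) + 4 π bond(s) = 5.)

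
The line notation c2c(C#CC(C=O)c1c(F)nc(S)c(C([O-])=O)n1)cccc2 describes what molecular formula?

C15H8FN2O3S-

Heavy atoms from the SMILES: 15 C, 1 F, 2 N, 3 O, 1 S.
Implicit hydrogens by atom environment:
  5 × C (aromatic): 1 H each → 5
  5 × C (aromatic): no H
  3 × C: no H
  2 × C: 1 H each → 2
  2 × N (aromatic): no H
  2 × O: no H
  1 × F: no H
  1 × O (charge -1): no H
  1 × S: 1 H
  Total hydrogens = 8.
Net charge -1.
Molecular formula: C15H8FN2O3S-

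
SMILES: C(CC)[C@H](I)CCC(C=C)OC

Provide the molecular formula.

C10H19IO

Heavy atoms from the SMILES: 10 C, 1 I, 1 O.
Implicit hydrogens by atom environment:
  5 × C: 2 H each → 10
  3 × C: 1 H each → 3
  2 × C: 3 H each → 6
  1 × I: no H
  1 × O: no H
  Total hydrogens = 19.
Molecular formula: C10H19IO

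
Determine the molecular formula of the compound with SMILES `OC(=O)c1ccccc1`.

C7H6O2

Heavy atoms from the SMILES: 7 C, 2 O.
Implicit hydrogens by atom environment:
  5 × C (aromatic): 1 H each → 5
  1 × C (aromatic): no H
  1 × C: no H
  1 × O: 1 H
  1 × O: no H
  Total hydrogens = 6.
Molecular formula: C7H6O2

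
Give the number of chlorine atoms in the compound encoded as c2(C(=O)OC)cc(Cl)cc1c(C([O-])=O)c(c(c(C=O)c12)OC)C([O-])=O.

1

The symbol for chlorine appears 1 time in the SMILES.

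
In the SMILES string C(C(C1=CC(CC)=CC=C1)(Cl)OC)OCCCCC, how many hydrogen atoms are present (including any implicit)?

Hydrogens are implicit in SMILES; fill each atom to its normal valence:
  6 × C: 2 H each → 12
  4 × C (aromatic): 1 H each → 4
  3 × C: 3 H each → 9
  2 × C (aromatic): no H
  2 × O: no H
  1 × C: no H
  1 × Cl: no H
  Total hydrogens = 25.

25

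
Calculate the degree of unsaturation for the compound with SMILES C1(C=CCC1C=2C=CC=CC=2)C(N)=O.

7

Molecular formula from the SMILES: C12H13NO.
DoU = (2C + 2 + N − H − X)/2 = (2·12 + 2 + 1 − 13 − 0)/2 = 14/2 = 7.
(Structurally: 2 ring(s) + 5 π bond(s) = 7.)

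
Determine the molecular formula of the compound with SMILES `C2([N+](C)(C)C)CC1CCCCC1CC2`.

C13H26N+

Heavy atoms from the SMILES: 13 C, 1 N.
Implicit hydrogens by atom environment:
  7 × C: 2 H each → 14
  3 × C: 3 H each → 9
  3 × C: 1 H each → 3
  1 × N (charge +1): no H
  Total hydrogens = 26.
Net charge +1.
Molecular formula: C13H26N+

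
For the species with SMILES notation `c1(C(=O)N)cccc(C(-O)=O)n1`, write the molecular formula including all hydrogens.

C7H6N2O3

Heavy atoms from the SMILES: 7 C, 2 N, 3 O.
Implicit hydrogens by atom environment:
  3 × C (aromatic): 1 H each → 3
  2 × C (aromatic): no H
  2 × C: no H
  2 × O: no H
  1 × N: 2 H
  1 × N (aromatic): no H
  1 × O: 1 H
  Total hydrogens = 6.
Molecular formula: C7H6N2O3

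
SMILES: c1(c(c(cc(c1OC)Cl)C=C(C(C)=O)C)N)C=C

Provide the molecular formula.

C14H16ClNO2

Heavy atoms from the SMILES: 14 C, 1 Cl, 1 N, 2 O.
Implicit hydrogens by atom environment:
  5 × C (aromatic): no H
  3 × C: 3 H each → 9
  2 × C: 1 H each → 2
  2 × C: no H
  2 × O: no H
  1 × C: 2 H
  1 × C (aromatic): 1 H
  1 × Cl: no H
  1 × N: 2 H
  Total hydrogens = 16.
Molecular formula: C14H16ClNO2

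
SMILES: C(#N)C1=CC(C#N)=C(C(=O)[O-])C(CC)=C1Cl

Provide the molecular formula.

C11H6ClN2O2-

Heavy atoms from the SMILES: 11 C, 1 Cl, 2 N, 2 O.
Implicit hydrogens by atom environment:
  5 × C (aromatic): no H
  3 × C: no H
  2 × N: no H
  1 × C: 3 H
  1 × C: 2 H
  1 × C (aromatic): 1 H
  1 × Cl: no H
  1 × O: no H
  1 × O (charge -1): no H
  Total hydrogens = 6.
Net charge -1.
Molecular formula: C11H6ClN2O2-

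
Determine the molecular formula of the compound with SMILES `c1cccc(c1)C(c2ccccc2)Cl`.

Heavy atoms from the SMILES: 13 C, 1 Cl.
Implicit hydrogens by atom environment:
  10 × C (aromatic): 1 H each → 10
  2 × C (aromatic): no H
  1 × C: 1 H
  1 × Cl: no H
  Total hydrogens = 11.
Molecular formula: C13H11Cl

C13H11Cl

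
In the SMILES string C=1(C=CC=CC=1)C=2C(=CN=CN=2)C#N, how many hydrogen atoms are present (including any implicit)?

7

Hydrogens are implicit in SMILES; fill each atom to its normal valence:
  7 × C (aromatic): 1 H each → 7
  3 × C (aromatic): no H
  2 × N (aromatic): no H
  1 × C: no H
  1 × N: no H
  Total hydrogens = 7.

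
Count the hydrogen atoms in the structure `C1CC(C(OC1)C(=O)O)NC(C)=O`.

Hydrogens are implicit in SMILES; fill each atom to its normal valence:
  3 × C: 2 H each → 6
  3 × O: no H
  2 × C: 1 H each → 2
  2 × C: no H
  1 × C: 3 H
  1 × N: 1 H
  1 × O: 1 H
  Total hydrogens = 13.

13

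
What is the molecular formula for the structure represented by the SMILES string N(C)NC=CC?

Heavy atoms from the SMILES: 4 C, 2 N.
Implicit hydrogens by atom environment:
  2 × C: 3 H each → 6
  2 × C: 1 H each → 2
  2 × N: 1 H each → 2
  Total hydrogens = 10.
Molecular formula: C4H10N2

C4H10N2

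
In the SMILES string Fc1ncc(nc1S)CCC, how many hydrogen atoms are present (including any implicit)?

9

Hydrogens are implicit in SMILES; fill each atom to its normal valence:
  3 × C (aromatic): no H
  2 × C: 2 H each → 4
  2 × N (aromatic): no H
  1 × C: 3 H
  1 × C (aromatic): 1 H
  1 × F: no H
  1 × S: 1 H
  Total hydrogens = 9.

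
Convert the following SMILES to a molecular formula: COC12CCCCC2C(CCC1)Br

C11H19BrO

Heavy atoms from the SMILES: 1 Br, 11 C, 1 O.
Implicit hydrogens by atom environment:
  7 × C: 2 H each → 14
  2 × C: 1 H each → 2
  1 × Br: no H
  1 × C: 3 H
  1 × C: no H
  1 × O: no H
  Total hydrogens = 19.
Molecular formula: C11H19BrO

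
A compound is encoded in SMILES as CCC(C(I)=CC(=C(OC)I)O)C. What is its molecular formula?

C9H14I2O2

Heavy atoms from the SMILES: 9 C, 2 I, 2 O.
Implicit hydrogens by atom environment:
  3 × C: 3 H each → 9
  3 × C: no H
  2 × C: 1 H each → 2
  2 × I: no H
  1 × C: 2 H
  1 × O: 1 H
  1 × O: no H
  Total hydrogens = 14.
Molecular formula: C9H14I2O2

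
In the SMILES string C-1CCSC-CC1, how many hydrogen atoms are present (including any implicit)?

12

Hydrogens are implicit in SMILES; fill each atom to its normal valence:
  6 × C: 2 H each → 12
  1 × S: no H
  Total hydrogens = 12.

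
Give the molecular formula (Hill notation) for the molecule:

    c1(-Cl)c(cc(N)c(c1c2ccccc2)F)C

C13H11ClFN

Heavy atoms from the SMILES: 13 C, 1 Cl, 1 F, 1 N.
Implicit hydrogens by atom environment:
  6 × C (aromatic): 1 H each → 6
  6 × C (aromatic): no H
  1 × C: 3 H
  1 × Cl: no H
  1 × F: no H
  1 × N: 2 H
  Total hydrogens = 11.
Molecular formula: C13H11ClFN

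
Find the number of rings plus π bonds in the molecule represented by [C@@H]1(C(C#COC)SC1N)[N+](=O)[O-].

Molecular formula from the SMILES: C6H8N2O3S.
DoU = (2C + 2 + N − H − X)/2 = (2·6 + 2 + 2 − 8 − 0)/2 = 8/2 = 4.
(Structurally: 1 ring(s) + 3 π bond(s) = 4.)

4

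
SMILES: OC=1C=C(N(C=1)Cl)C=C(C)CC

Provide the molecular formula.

Heavy atoms from the SMILES: 9 C, 1 Cl, 1 N, 1 O.
Implicit hydrogens by atom environment:
  2 × C: 3 H each → 6
  2 × C (aromatic): 1 H each → 2
  2 × C (aromatic): no H
  1 × C: 2 H
  1 × C: 1 H
  1 × C: no H
  1 × Cl: no H
  1 × N (aromatic): no H
  1 × O: 1 H
  Total hydrogens = 12.
Molecular formula: C9H12ClNO

C9H12ClNO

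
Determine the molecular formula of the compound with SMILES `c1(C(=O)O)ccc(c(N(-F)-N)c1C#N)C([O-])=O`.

C9H5FN3O4-

Heavy atoms from the SMILES: 9 C, 1 F, 3 N, 4 O.
Implicit hydrogens by atom environment:
  4 × C (aromatic): no H
  3 × C: no H
  2 × C (aromatic): 1 H each → 2
  2 × N: no H
  2 × O: no H
  1 × F: no H
  1 × N: 2 H
  1 × O: 1 H
  1 × O (charge -1): no H
  Total hydrogens = 5.
Net charge -1.
Molecular formula: C9H5FN3O4-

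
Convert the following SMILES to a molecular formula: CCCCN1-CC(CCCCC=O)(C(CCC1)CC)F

Heavy atoms from the SMILES: 17 C, 1 F, 1 N, 1 O.
Implicit hydrogens by atom environment:
  12 × C: 2 H each → 24
  2 × C: 3 H each → 6
  2 × C: 1 H each → 2
  1 × C: no H
  1 × F: no H
  1 × N: no H
  1 × O: no H
  Total hydrogens = 32.
Molecular formula: C17H32FNO

C17H32FNO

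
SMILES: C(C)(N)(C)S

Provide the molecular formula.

C3H9NS

Heavy atoms from the SMILES: 3 C, 1 N, 1 S.
Implicit hydrogens by atom environment:
  2 × C: 3 H each → 6
  1 × C: no H
  1 × N: 2 H
  1 × S: 1 H
  Total hydrogens = 9.
Molecular formula: C3H9NS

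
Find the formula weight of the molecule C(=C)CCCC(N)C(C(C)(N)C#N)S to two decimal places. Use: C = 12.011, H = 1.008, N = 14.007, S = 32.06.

213.34

Molecular formula: C10H19N3S.
M = 10×12.011 + 19×1.008 + 3×14.007 + 1×32.06 = 213.34 g/mol.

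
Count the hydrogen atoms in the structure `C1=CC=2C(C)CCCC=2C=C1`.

14

Hydrogens are implicit in SMILES; fill each atom to its normal valence:
  4 × C (aromatic): 1 H each → 4
  3 × C: 2 H each → 6
  2 × C (aromatic): no H
  1 × C: 3 H
  1 × C: 1 H
  Total hydrogens = 14.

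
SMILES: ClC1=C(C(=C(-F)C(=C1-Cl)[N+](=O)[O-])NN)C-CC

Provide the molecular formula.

C9H10Cl2FN3O2

Heavy atoms from the SMILES: 9 C, 2 Cl, 1 F, 3 N, 2 O.
Implicit hydrogens by atom environment:
  6 × C (aromatic): no H
  2 × C: 2 H each → 4
  2 × Cl: no H
  1 × C: 3 H
  1 × F: no H
  1 × N: 2 H
  1 × N: 1 H
  1 × N (charge +1): no H
  1 × O: no H
  1 × O (charge -1): no H
  Total hydrogens = 10.
Molecular formula: C9H10Cl2FN3O2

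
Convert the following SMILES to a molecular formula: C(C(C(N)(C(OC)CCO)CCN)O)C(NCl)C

C11H26ClN3O3

Heavy atoms from the SMILES: 11 C, 1 Cl, 3 N, 3 O.
Implicit hydrogens by atom environment:
  5 × C: 2 H each → 10
  3 × C: 1 H each → 3
  2 × C: 3 H each → 6
  2 × N: 2 H each → 4
  2 × O: 1 H each → 2
  1 × C: no H
  1 × Cl: no H
  1 × N: 1 H
  1 × O: no H
  Total hydrogens = 26.
Molecular formula: C11H26ClN3O3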